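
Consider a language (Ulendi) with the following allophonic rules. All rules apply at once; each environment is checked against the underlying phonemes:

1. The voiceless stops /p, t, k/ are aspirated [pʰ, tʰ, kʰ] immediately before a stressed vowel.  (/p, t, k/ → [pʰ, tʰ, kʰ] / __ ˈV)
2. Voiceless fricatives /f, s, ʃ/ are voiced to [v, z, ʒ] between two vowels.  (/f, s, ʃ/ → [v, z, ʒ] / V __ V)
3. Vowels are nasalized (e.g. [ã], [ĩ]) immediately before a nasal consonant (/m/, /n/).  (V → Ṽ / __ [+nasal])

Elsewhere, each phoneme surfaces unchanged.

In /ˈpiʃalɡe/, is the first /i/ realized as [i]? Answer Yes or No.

/i/ — between /p/ and /ʃ/; rule 3 does not apply here → [i].
The actual realization is [i], which matches [i].

Yes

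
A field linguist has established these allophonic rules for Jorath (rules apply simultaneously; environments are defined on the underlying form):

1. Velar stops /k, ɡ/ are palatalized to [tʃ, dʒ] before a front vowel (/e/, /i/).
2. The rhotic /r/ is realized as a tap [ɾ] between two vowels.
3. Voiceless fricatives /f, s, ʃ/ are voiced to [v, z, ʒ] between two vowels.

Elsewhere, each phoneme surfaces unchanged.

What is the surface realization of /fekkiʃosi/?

/f/ (word-initial) fails the environment for rule 3, so it stays [f].
/e/ stays [e].
/k/ (between /e/ and /k/): rule 1 targets it, but not before a front vowel → unchanged [k].
/k/ (between /k/ and /i/): before a front vowel, so rule 1 applies → [tʃ].
/i/ (between /k/ and /ʃ/) is unaffected → [i].
Rule 3 applies to /ʃ/ (between /i/ and /o/: between two vowels) → [ʒ].
/o/ (between /ʃ/ and /s/) is unaffected → [o].
/s/ meets the environment for rule 3 (between two vowels) → [z].
/i/ (word-final): no rule targets it → [i].

[fektʃiʒozi]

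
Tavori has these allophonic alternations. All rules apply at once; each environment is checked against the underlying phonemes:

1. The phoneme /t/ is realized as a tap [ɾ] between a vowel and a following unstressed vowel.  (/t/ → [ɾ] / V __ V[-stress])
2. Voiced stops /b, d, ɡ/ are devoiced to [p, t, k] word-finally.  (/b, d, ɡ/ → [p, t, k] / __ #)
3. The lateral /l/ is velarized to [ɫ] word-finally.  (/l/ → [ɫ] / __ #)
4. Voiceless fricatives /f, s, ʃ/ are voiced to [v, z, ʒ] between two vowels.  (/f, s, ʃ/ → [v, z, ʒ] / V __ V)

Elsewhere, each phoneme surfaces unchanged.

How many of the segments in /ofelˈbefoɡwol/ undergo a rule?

3

Segments that undergo a rule: /f/ → [v] (rule 4); /f/ → [v] (rule 4); /l/ → [ɫ] (rule 3).
All other segments surface unchanged.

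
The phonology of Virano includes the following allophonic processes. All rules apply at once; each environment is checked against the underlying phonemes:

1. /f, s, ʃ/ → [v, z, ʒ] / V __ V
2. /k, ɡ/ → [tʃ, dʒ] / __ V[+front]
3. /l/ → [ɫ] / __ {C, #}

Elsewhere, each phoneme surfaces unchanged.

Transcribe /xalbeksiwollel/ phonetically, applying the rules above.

[xaɫbeksiwoɫleɫ]

/x/ (word-initial) is unaffected → [x].
/a/ — not in any rule's target class → [a].
Rule 3 applies to /l/ (between /a/ and /b/: word-finally or immediately before a consonant) → [ɫ].
/b/ (between /l/ and /e/) is unaffected → [b].
/e/ (between /b/ and /k/): no rule targets it → [e].
/k/ (between /e/ and /s/) fails the environment for rule 2, so it stays [k].
/s/ (between /k/ and /i/) is in the target of rule 1 but the environment (between two vowels) is not met → [s].
/i/ — not in any rule's target class → [i].
/w/ (between /i/ and /o/) is unaffected → [w].
/o/ — not in any rule's target class → [o].
/l/ (between /o/ and /l/): word-finally or immediately before a consonant, so rule 3 applies → [ɫ].
/l/ (between /l/ and /e/): rule 3 targets it, but not word-finally or immediately before a consonant → unchanged [l].
/e/ — not in any rule's target class → [e].
/l/ (word-final): word-finally or immediately before a consonant, so rule 3 applies → [ɫ].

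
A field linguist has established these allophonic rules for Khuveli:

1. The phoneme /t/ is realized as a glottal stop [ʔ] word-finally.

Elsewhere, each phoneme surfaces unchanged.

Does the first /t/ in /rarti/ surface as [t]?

Yes

/t/ (between /r/ and /i/) fails the environment for rule 1, so it stays [t].
The actual realization is [t], which matches [t].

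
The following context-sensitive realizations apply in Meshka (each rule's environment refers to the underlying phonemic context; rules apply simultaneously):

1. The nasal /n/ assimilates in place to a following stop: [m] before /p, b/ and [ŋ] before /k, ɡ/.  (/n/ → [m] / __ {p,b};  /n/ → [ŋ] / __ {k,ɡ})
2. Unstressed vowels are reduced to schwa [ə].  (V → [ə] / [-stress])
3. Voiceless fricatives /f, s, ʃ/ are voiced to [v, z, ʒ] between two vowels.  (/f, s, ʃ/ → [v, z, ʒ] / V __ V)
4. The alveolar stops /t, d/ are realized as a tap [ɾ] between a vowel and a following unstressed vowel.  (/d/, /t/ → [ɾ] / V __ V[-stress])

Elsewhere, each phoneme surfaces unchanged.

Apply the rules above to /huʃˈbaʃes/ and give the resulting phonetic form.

[həʃˈbaʒəs]

/u/ — between /h/ and /ʃ/, in an unstressed syllable — surfaces as [ə] (rule 2).
/ʃ/ (between /u/ and /b/): rule 3 targets it, but not between two vowels → unchanged [ʃ].
/a/ — between /b/ and /ʃ/; rule 2 does not apply here → [a].
/ʃ/ — between /a/ and /e/, between two vowels — surfaces as [ʒ] (rule 3).
Rule 2 applies to /e/ (between /ʃ/ and /s/: in an unstressed syllable) → [ə].
/s/ (word-final) is in the target of rule 3 but the environment (between two vowels) is not met → [s].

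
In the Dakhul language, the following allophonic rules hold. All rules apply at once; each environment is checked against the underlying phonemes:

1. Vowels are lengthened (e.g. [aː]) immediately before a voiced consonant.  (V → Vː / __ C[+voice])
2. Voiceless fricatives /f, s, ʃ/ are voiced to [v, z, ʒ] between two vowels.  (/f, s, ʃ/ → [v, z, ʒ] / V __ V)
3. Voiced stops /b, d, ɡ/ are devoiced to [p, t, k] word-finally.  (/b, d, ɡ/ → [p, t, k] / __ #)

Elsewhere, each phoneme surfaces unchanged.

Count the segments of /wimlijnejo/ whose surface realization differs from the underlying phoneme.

Segments that undergo a rule: /i/ → [iː] (rule 1); /i/ → [iː] (rule 1); /e/ → [eː] (rule 1).
All other segments surface unchanged.

3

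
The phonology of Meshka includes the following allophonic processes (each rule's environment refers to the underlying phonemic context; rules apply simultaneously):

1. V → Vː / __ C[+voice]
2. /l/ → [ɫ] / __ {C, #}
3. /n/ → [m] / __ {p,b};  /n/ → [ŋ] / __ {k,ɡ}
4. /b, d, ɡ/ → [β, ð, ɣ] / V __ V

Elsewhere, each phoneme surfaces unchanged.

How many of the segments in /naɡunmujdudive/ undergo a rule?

Segments that undergo a rule: /a/ → [aː] (rule 1); /ɡ/ → [ɣ] (rule 4); /u/ → [uː] (rule 1); /u/ → [uː] (rule 1); /u/ → [uː] (rule 1); /d/ → [ð] (rule 4); /i/ → [iː] (rule 1).
All other segments surface unchanged.

7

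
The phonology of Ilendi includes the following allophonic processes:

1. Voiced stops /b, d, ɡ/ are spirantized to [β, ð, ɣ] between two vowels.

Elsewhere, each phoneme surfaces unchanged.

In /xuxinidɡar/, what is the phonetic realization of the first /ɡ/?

[ɡ]

/ɡ/ (between /d/ and /a/) is in the target of rule 1 but the environment (between two vowels) is not met → [ɡ].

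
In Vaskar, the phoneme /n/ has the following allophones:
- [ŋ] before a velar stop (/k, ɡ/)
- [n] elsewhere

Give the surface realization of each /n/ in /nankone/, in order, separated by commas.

Occurrence 1 (position 1): no conditioning environment matches → elsewhere allophone [n].
Occurrence 2 (position 3): before a velar stop → [ŋ].
Occurrence 3 (position 6): no conditioning environment matches → elsewhere allophone [n].

[n], [ŋ], [n]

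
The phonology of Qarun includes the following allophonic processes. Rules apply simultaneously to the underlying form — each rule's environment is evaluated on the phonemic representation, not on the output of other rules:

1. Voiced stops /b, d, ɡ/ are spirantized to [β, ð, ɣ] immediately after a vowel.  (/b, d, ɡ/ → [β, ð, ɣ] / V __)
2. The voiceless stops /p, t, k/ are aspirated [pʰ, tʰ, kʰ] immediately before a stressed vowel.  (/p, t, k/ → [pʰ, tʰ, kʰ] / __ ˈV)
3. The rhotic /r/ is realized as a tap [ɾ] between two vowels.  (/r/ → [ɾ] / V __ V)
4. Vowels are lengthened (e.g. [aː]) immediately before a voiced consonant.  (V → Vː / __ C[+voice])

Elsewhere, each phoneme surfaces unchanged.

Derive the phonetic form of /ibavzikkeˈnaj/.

/i/ — word-initial, before a voiced consonant — surfaces as [iː] (rule 4).
/b/ — between /i/ and /a/, immediately after a vowel — surfaces as [β] (rule 1).
Rule 4 applies to /a/ (between /b/ and /v/: before a voiced consonant) → [aː].
/v/ (between /a/ and /z/): no rule targets it → [v].
/z/ (between /v/ and /i/): no rule targets it → [z].
/i/ (between /z/ and /k/) fails the environment for rule 4, so it stays [i].
/k/ — between /i/ and /k/; rule 2 does not apply here → [k].
/k/ (between /k/ and /e/) is in the target of rule 2 but the environment (immediately before a stressed vowel) is not met → [k].
Rule 4 applies to /e/ (between /k/ and /n/: before a voiced consonant) → [eː].
/n/ stays [n].
/a/ (between /n/ and /j/) occurs before a voiced consonant → [aː] by rule 4.
/j/ stays [j].

[iːβaːvzikkeːˈnaːj]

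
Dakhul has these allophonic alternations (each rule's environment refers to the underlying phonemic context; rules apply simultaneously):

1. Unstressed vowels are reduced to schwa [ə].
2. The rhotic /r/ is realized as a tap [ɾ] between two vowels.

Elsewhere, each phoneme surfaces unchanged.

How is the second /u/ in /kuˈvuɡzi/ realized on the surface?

/u/ (between /v/ and /ɡ/): rule 1 targets it, but not in an unstressed syllable → unchanged [u].

[u]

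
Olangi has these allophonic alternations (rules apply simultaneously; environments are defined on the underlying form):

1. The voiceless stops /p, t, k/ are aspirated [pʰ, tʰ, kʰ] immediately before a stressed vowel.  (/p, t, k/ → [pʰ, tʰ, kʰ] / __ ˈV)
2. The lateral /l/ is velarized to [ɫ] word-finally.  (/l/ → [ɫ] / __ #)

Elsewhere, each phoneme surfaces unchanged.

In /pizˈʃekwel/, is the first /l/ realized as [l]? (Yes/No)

No

/l/ (word-final) occurs word-finally → [ɫ] by rule 2.
The actual realization is [ɫ], not [l].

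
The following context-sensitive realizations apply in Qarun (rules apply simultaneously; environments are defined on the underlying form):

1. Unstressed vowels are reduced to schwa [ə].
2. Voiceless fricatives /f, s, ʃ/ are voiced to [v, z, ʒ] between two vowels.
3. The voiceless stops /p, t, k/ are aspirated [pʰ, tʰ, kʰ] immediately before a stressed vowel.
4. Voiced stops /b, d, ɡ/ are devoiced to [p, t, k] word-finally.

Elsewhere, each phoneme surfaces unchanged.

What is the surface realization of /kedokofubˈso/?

/k/ (word-initial) is in the target of rule 3 but the environment (immediately before a stressed vowel) is not met → [k].
/e/ — between /k/ and /d/, in an unstressed syllable — surfaces as [ə] (rule 1).
/d/ (between /e/ and /o/): rule 4 targets it, but not word-finally → unchanged [d].
/o/ (between /d/ and /k/) occurs in an unstressed syllable → [ə] by rule 1.
/k/ — between /o/ and /o/; rule 3 does not apply here → [k].
Rule 1 applies to /o/ (between /k/ and /f/: in an unstressed syllable) → [ə].
Rule 2 applies to /f/ (between /o/ and /u/: between two vowels) → [v].
/u/ meets the environment for rule 1 (in an unstressed syllable) → [ə].
/b/ (between /u/ and /s/) is in the target of rule 4 but the environment (word-finally) is not met → [b].
/s/ (between /b/ and /o/): rule 2 targets it, but not between two vowels → unchanged [s].
/o/ — word-final; rule 1 does not apply here → [o].

[kədəkəvəbˈso]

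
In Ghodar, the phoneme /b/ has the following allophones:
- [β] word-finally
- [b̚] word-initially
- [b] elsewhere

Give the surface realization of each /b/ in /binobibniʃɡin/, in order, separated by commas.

[b̚], [b], [b]

Occurrence 1 (position 1): word-initially → [b̚].
Occurrence 2 (position 5): no conditioning environment matches → elsewhere allophone [b].
Occurrence 3 (position 7): no conditioning environment matches → elsewhere allophone [b].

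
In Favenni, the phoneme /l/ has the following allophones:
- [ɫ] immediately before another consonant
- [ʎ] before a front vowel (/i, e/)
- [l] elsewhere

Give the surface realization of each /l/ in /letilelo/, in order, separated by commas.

Occurrence 1 (position 1): before a front vowel (/i, e/) → [ʎ].
Occurrence 2 (position 5): before a front vowel (/i, e/) → [ʎ].
Occurrence 3 (position 7): no conditioning environment matches → elsewhere allophone [l].

[ʎ], [ʎ], [l]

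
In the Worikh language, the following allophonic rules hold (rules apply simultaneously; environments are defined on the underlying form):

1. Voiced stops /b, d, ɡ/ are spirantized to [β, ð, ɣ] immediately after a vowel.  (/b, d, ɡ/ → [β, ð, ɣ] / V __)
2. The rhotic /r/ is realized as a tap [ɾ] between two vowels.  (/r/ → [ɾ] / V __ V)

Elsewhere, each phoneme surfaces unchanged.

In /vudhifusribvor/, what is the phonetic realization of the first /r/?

[r]

/r/ (between /s/ and /i/) is in the target of rule 2 but the environment (between two vowels) is not met → [r].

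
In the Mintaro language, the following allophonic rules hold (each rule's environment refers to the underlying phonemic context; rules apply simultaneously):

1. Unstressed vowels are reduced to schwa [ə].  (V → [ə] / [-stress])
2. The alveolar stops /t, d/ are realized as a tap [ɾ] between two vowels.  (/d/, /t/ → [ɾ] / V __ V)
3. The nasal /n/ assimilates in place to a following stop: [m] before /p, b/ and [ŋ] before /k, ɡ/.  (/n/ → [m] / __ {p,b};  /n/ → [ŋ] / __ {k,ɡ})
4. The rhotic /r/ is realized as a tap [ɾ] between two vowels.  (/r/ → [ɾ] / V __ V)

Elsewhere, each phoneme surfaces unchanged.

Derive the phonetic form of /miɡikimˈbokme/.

/m/ (word-initial): no rule targets it → [m].
Rule 1 applies to /i/ (between /m/ and /ɡ/: in an unstressed syllable) → [ə].
/ɡ/ (between /i/ and /i/): no rule targets it → [ɡ].
/i/ (between /ɡ/ and /k/): in an unstressed syllable, so rule 1 applies → [ə].
/k/ (between /i/ and /i/) is unaffected → [k].
/i/ meets the environment for rule 1 (in an unstressed syllable) → [ə].
/m/ (between /i/ and /b/) is unaffected → [m].
/b/ stays [b].
/o/ (between /b/ and /k/) is in the target of rule 1 but the environment (in an unstressed syllable) is not met → [o].
/k/ stays [k].
/m/ stays [m].
/e/ meets the environment for rule 1 (in an unstressed syllable) → [ə].

[məɡəkəmˈbokmə]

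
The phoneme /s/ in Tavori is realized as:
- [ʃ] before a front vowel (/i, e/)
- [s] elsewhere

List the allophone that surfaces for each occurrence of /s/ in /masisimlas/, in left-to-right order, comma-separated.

[ʃ], [ʃ], [s]

Occurrence 1 (position 3): before a front vowel (/i, e/) → [ʃ].
Occurrence 2 (position 5): before a front vowel (/i, e/) → [ʃ].
Occurrence 3 (position 10): no conditioning environment matches → elsewhere allophone [s].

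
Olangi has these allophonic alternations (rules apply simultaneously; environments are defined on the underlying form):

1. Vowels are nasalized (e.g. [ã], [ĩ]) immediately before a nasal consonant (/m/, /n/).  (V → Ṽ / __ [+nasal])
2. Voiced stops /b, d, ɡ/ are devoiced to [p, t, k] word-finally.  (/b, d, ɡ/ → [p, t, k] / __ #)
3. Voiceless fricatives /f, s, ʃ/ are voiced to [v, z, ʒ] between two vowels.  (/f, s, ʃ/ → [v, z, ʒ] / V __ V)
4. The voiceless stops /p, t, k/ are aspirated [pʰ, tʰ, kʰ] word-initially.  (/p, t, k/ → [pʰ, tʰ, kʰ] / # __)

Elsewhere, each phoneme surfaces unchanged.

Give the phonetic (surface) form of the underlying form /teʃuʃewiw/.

/t/ (word-initial) occurs word-initially → [tʰ] by rule 4.
/e/ (between /t/ and /ʃ/) fails the environment for rule 1, so it stays [e].
Rule 3 applies to /ʃ/ (between /e/ and /u/: between two vowels) → [ʒ].
/u/ (between /ʃ/ and /ʃ/): rule 1 targets it, but not before a nasal consonant → unchanged [u].
/ʃ/ meets the environment for rule 3 (between two vowels) → [ʒ].
/e/ (between /ʃ/ and /w/) is in the target of rule 1 but the environment (before a nasal consonant) is not met → [e].
/w/ (between /e/ and /i/) is unaffected → [w].
/i/ (between /w/ and /w/) is in the target of rule 1 but the environment (before a nasal consonant) is not met → [i].
/w/ (word-final) is unaffected → [w].

[tʰeʒuʒewiw]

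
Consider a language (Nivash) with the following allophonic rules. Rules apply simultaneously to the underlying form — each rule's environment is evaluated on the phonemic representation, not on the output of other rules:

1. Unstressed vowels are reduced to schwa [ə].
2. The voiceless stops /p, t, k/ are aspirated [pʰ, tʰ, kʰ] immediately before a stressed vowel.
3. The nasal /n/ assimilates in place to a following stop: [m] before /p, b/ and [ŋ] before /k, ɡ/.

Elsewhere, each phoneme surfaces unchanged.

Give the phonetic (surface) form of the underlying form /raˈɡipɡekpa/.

/r/ — not in any rule's target class → [r].
/a/ (between /r/ and /ɡ/) occurs in an unstressed syllable → [ə] by rule 1.
/ɡ/ (between /a/ and /i/) is unaffected → [ɡ].
/i/ (between /ɡ/ and /p/) is in the target of rule 1 but the environment (in an unstressed syllable) is not met → [i].
/p/ (between /i/ and /ɡ/) is in the target of rule 2 but the environment (immediately before a stressed vowel) is not met → [p].
/ɡ/ — not in any rule's target class → [ɡ].
/e/ (between /ɡ/ and /k/): in an unstressed syllable, so rule 1 applies → [ə].
/k/ (between /e/ and /p/) fails the environment for rule 2, so it stays [k].
/p/ (between /k/ and /a/) fails the environment for rule 2, so it stays [p].
/a/ — word-final, in an unstressed syllable — surfaces as [ə] (rule 1).

[rəˈɡipɡəkpə]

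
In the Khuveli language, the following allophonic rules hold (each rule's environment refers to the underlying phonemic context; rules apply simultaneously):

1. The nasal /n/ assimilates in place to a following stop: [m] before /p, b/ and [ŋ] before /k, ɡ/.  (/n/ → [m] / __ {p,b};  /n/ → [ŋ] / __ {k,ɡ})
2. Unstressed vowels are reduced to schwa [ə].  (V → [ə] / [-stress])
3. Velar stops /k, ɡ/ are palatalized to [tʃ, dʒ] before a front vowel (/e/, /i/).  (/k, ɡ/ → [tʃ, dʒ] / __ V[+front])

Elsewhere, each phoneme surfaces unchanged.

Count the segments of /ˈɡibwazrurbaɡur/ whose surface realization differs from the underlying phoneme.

5

Segments that undergo a rule: /ɡ/ → [dʒ] (rule 3); /a/ → [ə] (rule 2); /u/ → [ə] (rule 2); /a/ → [ə] (rule 2); /u/ → [ə] (rule 2).
All other segments surface unchanged.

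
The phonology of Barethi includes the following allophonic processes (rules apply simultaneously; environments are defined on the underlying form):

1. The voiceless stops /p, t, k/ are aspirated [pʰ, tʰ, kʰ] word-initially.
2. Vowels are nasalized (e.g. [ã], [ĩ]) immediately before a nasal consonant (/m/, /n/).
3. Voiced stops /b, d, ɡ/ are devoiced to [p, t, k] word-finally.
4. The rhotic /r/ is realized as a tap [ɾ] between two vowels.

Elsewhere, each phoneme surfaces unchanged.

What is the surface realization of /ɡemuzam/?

/ɡ/ (word-initial) fails the environment for rule 3, so it stays [ɡ].
/e/ (between /ɡ/ and /m/) occurs before a nasal consonant → [ẽ] by rule 2.
/m/ — not in any rule's target class → [m].
/u/ (between /m/ and /z/) is in the target of rule 2 but the environment (before a nasal consonant) is not met → [u].
/z/ stays [z].
/a/ — between /z/ and /m/, before a nasal consonant — surfaces as [ã] (rule 2).
/m/ (word-final): no rule targets it → [m].

[ɡẽmuzãm]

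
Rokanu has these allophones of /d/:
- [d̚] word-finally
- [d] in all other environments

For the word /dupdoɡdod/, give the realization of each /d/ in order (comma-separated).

[d], [d], [d], [d̚]

Occurrence 1 (position 1): no conditioning environment matches → elsewhere allophone [d].
Occurrence 2 (position 4): no conditioning environment matches → elsewhere allophone [d].
Occurrence 3 (position 7): no conditioning environment matches → elsewhere allophone [d].
Occurrence 4 (position 9): word-finally → [d̚].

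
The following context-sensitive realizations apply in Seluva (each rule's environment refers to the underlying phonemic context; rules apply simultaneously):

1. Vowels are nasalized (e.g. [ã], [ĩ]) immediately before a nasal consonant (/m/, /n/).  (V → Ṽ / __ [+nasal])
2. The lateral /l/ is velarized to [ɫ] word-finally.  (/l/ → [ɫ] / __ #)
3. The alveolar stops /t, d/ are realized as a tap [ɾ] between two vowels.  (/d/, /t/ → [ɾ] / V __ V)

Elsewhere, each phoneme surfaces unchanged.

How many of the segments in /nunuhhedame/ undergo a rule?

3

Segments that undergo a rule: /u/ → [ũ] (rule 1); /d/ → [ɾ] (rule 3); /a/ → [ã] (rule 1).
All other segments surface unchanged.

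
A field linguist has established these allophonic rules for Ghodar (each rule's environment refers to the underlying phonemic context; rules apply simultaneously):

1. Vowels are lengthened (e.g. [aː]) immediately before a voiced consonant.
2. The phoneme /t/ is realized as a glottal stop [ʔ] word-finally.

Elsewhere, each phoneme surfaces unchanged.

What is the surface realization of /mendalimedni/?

[meːndaːliːmeːdni]

/m/ stays [m].
/e/ meets the environment for rule 1 (before a voiced consonant) → [eː].
/n/ — not in any rule's target class → [n].
/d/ stays [d].
/a/ meets the environment for rule 1 (before a voiced consonant) → [aː].
/l/ (between /a/ and /i/): no rule targets it → [l].
Rule 1 applies to /i/ (between /l/ and /m/: before a voiced consonant) → [iː].
/m/ (between /i/ and /e/): no rule targets it → [m].
Rule 1 applies to /e/ (between /m/ and /d/: before a voiced consonant) → [eː].
/d/ — not in any rule's target class → [d].
/n/ stays [n].
/i/ (word-final): rule 1 targets it, but not before a voiced consonant → unchanged [i].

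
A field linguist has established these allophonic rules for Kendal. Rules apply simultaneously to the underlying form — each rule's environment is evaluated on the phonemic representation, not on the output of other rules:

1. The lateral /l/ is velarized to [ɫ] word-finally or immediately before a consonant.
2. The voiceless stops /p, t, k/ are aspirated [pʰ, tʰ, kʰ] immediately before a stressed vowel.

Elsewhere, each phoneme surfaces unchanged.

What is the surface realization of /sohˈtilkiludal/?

[sohˈtʰiɫkiludaɫ]

/s/ (word-initial): no rule targets it → [s].
/o/ (between /s/ and /h/): no rule targets it → [o].
/h/ — not in any rule's target class → [h].
Rule 2 applies to /t/ (between /h/ and /i/: immediately before a stressed vowel) → [tʰ].
/i/ stays [i].
Rule 1 applies to /l/ (between /i/ and /k/: word-finally or immediately before a consonant) → [ɫ].
/k/ (between /l/ and /i/): rule 2 targets it, but not immediately before a stressed vowel → unchanged [k].
/i/ (between /k/ and /l/): no rule targets it → [i].
/l/ (between /i/ and /u/) is in the target of rule 1 but the environment (word-finally or immediately before a consonant) is not met → [l].
/u/ stays [u].
/d/ (between /u/ and /a/) is unaffected → [d].
/a/ stays [a].
/l/ (word-final): word-finally or immediately before a consonant, so rule 1 applies → [ɫ].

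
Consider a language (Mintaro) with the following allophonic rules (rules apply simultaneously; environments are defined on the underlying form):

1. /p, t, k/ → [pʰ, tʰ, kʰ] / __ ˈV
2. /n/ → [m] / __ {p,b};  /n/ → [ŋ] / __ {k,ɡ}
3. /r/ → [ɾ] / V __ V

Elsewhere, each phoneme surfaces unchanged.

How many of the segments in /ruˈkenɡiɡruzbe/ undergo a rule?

Segments that undergo a rule: /k/ → [kʰ] (rule 1); /n/ → [ŋ] (rule 2).
All other segments surface unchanged.

2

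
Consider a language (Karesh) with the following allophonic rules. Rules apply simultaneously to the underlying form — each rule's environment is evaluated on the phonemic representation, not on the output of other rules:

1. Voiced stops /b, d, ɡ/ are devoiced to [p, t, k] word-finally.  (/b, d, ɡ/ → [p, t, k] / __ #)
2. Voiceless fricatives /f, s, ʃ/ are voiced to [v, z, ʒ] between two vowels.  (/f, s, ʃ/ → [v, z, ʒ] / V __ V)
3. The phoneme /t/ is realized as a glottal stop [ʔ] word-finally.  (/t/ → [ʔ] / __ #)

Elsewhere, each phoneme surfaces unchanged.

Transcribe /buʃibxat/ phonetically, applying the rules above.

[buʒibxaʔ]

/b/ (word-initial) fails the environment for rule 1, so it stays [b].
/ʃ/ meets the environment for rule 2 (between two vowels) → [ʒ].
/b/ — between /i/ and /x/; rule 1 does not apply here → [b].
/t/ — word-final, word-finally — surfaces as [ʔ] (rule 3).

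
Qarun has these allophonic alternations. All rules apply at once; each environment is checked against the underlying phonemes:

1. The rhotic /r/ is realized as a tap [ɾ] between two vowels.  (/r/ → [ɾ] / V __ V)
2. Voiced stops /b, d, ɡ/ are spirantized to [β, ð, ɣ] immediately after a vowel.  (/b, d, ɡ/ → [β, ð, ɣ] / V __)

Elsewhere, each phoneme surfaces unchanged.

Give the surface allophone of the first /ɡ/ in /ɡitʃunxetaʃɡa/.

/ɡ/ (word-initial): rule 2 targets it, but not immediately after a vowel → unchanged [ɡ].

[ɡ]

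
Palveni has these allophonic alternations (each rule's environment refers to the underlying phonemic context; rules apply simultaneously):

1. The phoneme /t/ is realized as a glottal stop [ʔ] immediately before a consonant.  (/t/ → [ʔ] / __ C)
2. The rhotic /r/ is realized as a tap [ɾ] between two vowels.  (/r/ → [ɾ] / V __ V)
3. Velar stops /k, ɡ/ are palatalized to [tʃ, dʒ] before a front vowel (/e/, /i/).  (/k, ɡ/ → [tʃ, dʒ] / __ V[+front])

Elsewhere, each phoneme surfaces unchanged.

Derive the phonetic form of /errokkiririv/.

/e/ (word-initial) is unaffected → [e].
/r/ (between /e/ and /r/) is in the target of rule 2 but the environment (between two vowels) is not met → [r].
/r/ (between /r/ and /o/): rule 2 targets it, but not between two vowels → unchanged [r].
/o/ (between /r/ and /k/): no rule targets it → [o].
/k/ (between /o/ and /k/) is in the target of rule 3 but the environment (before a front vowel) is not met → [k].
/k/ — between /k/ and /i/, before a front vowel — surfaces as [tʃ] (rule 3).
/i/ (between /k/ and /r/) is unaffected → [i].
/r/ (between /i/ and /i/) occurs between two vowels → [ɾ] by rule 2.
/i/ (between /r/ and /r/) is unaffected → [i].
Rule 2 applies to /r/ (between /i/ and /i/: between two vowels) → [ɾ].
/i/ (between /r/ and /v/) is unaffected → [i].
/v/ (word-final) is unaffected → [v].

[erroktʃiɾiɾiv]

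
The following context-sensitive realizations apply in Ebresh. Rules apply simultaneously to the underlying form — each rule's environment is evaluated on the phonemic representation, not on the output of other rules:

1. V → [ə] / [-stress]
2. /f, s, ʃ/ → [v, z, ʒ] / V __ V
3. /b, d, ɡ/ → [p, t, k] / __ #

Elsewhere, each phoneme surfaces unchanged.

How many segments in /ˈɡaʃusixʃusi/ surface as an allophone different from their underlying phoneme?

Segments that undergo a rule: /ʃ/ → [ʒ] (rule 2); /u/ → [ə] (rule 1); /s/ → [z] (rule 2); /i/ → [ə] (rule 1); /u/ → [ə] (rule 1); /s/ → [z] (rule 2); /i/ → [ə] (rule 1).
All other segments surface unchanged.

7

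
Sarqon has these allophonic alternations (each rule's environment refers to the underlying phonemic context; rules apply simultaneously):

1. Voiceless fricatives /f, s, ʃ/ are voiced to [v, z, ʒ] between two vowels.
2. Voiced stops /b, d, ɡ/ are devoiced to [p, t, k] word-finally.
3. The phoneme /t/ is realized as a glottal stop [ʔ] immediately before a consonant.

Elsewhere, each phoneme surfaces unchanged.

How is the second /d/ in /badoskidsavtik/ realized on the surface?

[d]

/d/ (between /i/ and /s/) fails the environment for rule 2, so it stays [d].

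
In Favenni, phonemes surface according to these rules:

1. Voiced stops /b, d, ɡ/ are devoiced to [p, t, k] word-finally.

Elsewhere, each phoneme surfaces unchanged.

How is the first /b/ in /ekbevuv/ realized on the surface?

[b]

/b/ (between /k/ and /e/) is in the target of rule 1 but the environment (word-finally) is not met → [b].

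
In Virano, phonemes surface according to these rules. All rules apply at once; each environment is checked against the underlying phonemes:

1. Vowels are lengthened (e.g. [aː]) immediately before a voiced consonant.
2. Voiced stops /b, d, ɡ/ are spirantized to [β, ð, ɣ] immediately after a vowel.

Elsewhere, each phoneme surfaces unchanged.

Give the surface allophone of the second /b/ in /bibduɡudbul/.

[β]

/b/ meets the environment for rule 2 (immediately after a vowel) → [β].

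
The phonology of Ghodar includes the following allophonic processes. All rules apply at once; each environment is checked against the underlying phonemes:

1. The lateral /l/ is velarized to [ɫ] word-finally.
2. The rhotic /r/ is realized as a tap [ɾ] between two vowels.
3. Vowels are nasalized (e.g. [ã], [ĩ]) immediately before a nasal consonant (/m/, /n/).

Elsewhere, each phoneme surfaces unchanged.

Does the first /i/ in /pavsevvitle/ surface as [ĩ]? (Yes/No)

No

/i/ — between /v/ and /t/; rule 3 does not apply here → [i].
The actual realization is [i], not [ĩ].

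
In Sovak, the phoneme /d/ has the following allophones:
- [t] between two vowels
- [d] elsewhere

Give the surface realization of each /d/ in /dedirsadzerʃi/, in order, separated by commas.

[d], [t], [d]

Occurrence 1 (position 1): no conditioning environment matches → elsewhere allophone [d].
Occurrence 2 (position 3): between two vowels → [t].
Occurrence 3 (position 8): no conditioning environment matches → elsewhere allophone [d].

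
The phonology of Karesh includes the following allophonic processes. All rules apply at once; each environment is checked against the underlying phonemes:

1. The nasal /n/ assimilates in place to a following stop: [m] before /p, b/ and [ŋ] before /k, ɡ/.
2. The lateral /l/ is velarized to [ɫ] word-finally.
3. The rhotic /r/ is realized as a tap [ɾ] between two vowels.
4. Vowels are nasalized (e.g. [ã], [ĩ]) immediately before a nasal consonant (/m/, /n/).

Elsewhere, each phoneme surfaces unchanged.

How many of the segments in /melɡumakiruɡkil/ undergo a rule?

Segments that undergo a rule: /u/ → [ũ] (rule 4); /r/ → [ɾ] (rule 3); /l/ → [ɫ] (rule 2).
All other segments surface unchanged.

3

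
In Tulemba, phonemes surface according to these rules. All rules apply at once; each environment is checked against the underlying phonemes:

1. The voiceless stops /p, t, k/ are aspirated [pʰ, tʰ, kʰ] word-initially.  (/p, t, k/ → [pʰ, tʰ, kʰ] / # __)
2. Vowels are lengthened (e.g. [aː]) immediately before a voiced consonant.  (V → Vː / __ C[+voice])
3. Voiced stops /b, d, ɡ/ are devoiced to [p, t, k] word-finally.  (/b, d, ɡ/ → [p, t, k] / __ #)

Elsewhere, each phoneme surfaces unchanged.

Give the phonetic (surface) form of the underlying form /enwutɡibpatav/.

[eːnwutɡiːbpataːv]

Rule 2 applies to /e/ (word-initial: before a voiced consonant) → [eː].
/n/ — not in any rule's target class → [n].
/w/ (between /n/ and /u/) is unaffected → [w].
/u/ (between /w/ and /t/) fails the environment for rule 2, so it stays [u].
/t/ (between /u/ and /ɡ/) fails the environment for rule 1, so it stays [t].
/ɡ/ (between /t/ and /i/): rule 3 targets it, but not word-finally → unchanged [ɡ].
/i/ — between /ɡ/ and /b/, before a voiced consonant — surfaces as [iː] (rule 2).
/b/ — between /i/ and /p/; rule 3 does not apply here → [b].
/p/ (between /b/ and /a/) is in the target of rule 1 but the environment (word-initially) is not met → [p].
/a/ (between /p/ and /t/): rule 2 targets it, but not before a voiced consonant → unchanged [a].
/t/ (between /a/ and /a/) fails the environment for rule 1, so it stays [t].
/a/ (between /t/ and /v/) occurs before a voiced consonant → [aː] by rule 2.
/v/ stays [v].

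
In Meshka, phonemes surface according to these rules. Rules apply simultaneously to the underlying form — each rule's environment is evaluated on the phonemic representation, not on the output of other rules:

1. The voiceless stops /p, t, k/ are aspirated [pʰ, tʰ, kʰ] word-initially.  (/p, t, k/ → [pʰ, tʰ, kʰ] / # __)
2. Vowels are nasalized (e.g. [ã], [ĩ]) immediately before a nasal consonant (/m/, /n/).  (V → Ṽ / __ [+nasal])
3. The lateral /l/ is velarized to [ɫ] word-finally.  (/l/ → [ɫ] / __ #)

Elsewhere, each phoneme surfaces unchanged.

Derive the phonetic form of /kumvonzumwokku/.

[kʰũmvõnzũmwokku]

/k/ meets the environment for rule 1 (word-initially) → [kʰ].
/u/ (between /k/ and /m/) occurs before a nasal consonant → [ũ] by rule 2.
/m/ (between /u/ and /v/) is unaffected → [m].
/v/ stays [v].
Rule 2 applies to /o/ (between /v/ and /n/: before a nasal consonant) → [õ].
/n/ (between /o/ and /z/): no rule targets it → [n].
/z/ — not in any rule's target class → [z].
Rule 2 applies to /u/ (between /z/ and /m/: before a nasal consonant) → [ũ].
/m/ (between /u/ and /w/) is unaffected → [m].
/w/ — not in any rule's target class → [w].
/o/ (between /w/ and /k/): rule 2 targets it, but not before a nasal consonant → unchanged [o].
/k/ (between /o/ and /k/): rule 1 targets it, but not word-initially → unchanged [k].
/k/ (between /k/ and /u/) is in the target of rule 1 but the environment (word-initially) is not met → [k].
/u/ (word-final): rule 2 targets it, but not before a nasal consonant → unchanged [u].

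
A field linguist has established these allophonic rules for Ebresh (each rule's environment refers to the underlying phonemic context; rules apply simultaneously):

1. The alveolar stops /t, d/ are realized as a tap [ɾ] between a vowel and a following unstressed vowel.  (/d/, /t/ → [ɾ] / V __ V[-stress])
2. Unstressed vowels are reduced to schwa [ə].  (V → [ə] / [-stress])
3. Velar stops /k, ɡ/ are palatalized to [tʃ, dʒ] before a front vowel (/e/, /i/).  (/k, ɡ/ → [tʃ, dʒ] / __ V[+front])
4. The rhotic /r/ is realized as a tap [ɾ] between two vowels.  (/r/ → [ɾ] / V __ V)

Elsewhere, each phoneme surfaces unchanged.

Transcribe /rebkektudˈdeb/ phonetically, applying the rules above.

[rəbtʃəktədˈdeb]

/r/ — word-initial; rule 4 does not apply here → [r].
/e/ meets the environment for rule 2 (in an unstressed syllable) → [ə].
/b/ — not in any rule's target class → [b].
/k/ (between /b/ and /e/): before a front vowel, so rule 3 applies → [tʃ].
/e/ (between /k/ and /k/) occurs in an unstressed syllable → [ə] by rule 2.
/k/ (between /e/ and /t/) fails the environment for rule 3, so it stays [k].
/t/ — between /k/ and /u/; rule 1 does not apply here → [t].
/u/ (between /t/ and /d/): in an unstressed syllable, so rule 2 applies → [ə].
/d/ (between /u/ and /d/) fails the environment for rule 1, so it stays [d].
/d/ — between /d/ and /e/; rule 1 does not apply here → [d].
/e/ (between /d/ and /b/) fails the environment for rule 2, so it stays [e].
/b/ (word-final): no rule targets it → [b].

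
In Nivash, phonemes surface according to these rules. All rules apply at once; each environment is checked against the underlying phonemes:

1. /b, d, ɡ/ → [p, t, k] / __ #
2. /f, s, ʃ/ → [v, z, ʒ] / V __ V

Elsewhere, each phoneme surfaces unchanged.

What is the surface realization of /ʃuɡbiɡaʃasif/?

[ʃuɡbiɡaʒazif]

/ʃ/ (word-initial) is in the target of rule 2 but the environment (between two vowels) is not met → [ʃ].
/u/ (between /ʃ/ and /ɡ/) is unaffected → [u].
/ɡ/ (between /u/ and /b/): rule 1 targets it, but not word-finally → unchanged [ɡ].
/b/ — between /ɡ/ and /i/; rule 1 does not apply here → [b].
/i/ stays [i].
/ɡ/ (between /i/ and /a/) is in the target of rule 1 but the environment (word-finally) is not met → [ɡ].
/a/ — not in any rule's target class → [a].
/ʃ/ meets the environment for rule 2 (between two vowels) → [ʒ].
/a/ (between /ʃ/ and /s/): no rule targets it → [a].
/s/ (between /a/ and /i/) occurs between two vowels → [z] by rule 2.
/i/ (between /s/ and /f/): no rule targets it → [i].
/f/ — word-final; rule 2 does not apply here → [f].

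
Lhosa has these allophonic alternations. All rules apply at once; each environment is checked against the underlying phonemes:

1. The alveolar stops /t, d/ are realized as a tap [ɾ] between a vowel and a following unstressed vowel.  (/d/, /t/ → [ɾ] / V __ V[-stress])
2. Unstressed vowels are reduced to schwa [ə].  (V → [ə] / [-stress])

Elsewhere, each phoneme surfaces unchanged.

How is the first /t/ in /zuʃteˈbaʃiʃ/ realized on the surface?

[t]

/t/ (between /ʃ/ and /e/) fails the environment for rule 1, so it stays [t].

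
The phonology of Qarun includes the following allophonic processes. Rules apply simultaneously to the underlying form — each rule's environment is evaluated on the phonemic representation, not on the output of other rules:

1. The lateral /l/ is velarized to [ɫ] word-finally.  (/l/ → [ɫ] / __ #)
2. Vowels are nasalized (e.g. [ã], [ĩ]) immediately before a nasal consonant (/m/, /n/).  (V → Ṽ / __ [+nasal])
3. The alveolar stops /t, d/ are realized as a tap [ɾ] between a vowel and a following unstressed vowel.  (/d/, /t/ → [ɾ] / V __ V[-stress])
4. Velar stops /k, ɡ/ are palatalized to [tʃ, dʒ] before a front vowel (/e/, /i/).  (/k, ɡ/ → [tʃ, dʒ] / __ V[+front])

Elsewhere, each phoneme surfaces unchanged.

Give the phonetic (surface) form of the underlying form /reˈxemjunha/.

[reˈxẽmjũnha]

/e/ (between /r/ and /x/): rule 2 targets it, but not before a nasal consonant → unchanged [e].
/e/ (between /x/ and /m/) occurs before a nasal consonant → [ẽ] by rule 2.
Rule 2 applies to /u/ (between /j/ and /n/: before a nasal consonant) → [ũ].
/a/ (word-final): rule 2 targets it, but not before a nasal consonant → unchanged [a].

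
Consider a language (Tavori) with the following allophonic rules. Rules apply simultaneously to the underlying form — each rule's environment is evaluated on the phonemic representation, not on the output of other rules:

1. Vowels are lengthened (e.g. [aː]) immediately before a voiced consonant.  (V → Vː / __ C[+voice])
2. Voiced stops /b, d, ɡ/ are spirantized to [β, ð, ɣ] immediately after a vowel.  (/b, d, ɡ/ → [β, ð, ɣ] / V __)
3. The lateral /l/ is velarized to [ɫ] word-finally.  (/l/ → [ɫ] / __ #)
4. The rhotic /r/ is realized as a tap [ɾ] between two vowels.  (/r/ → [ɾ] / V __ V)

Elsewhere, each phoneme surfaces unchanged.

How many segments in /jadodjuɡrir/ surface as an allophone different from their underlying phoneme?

7

Segments that undergo a rule: /a/ → [aː] (rule 1); /d/ → [ð] (rule 2); /o/ → [oː] (rule 1); /d/ → [ð] (rule 2); /u/ → [uː] (rule 1); /ɡ/ → [ɣ] (rule 2); /i/ → [iː] (rule 1).
All other segments surface unchanged.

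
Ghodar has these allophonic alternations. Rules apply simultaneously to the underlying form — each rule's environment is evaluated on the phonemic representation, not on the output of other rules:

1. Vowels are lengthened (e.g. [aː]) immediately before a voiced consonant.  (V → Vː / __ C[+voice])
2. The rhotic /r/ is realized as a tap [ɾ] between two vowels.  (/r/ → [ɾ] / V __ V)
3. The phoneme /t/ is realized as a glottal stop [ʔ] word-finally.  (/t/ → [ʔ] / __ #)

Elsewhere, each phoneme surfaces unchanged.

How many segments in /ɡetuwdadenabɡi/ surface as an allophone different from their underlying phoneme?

4

Segments that undergo a rule: /u/ → [uː] (rule 1); /a/ → [aː] (rule 1); /e/ → [eː] (rule 1); /a/ → [aː] (rule 1).
All other segments surface unchanged.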